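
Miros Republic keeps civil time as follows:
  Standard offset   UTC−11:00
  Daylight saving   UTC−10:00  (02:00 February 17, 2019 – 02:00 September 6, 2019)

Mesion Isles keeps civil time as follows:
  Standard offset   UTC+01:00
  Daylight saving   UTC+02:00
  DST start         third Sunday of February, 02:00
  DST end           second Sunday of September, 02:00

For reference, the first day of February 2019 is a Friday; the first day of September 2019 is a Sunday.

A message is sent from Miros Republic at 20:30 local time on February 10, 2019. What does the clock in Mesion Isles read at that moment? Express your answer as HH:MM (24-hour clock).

08:30

February 10, 2019 does not fall between 17 February and 6 September, so daylight saving is not in effect and Miros Republic is at UTC−11:00.
20:30 Miros Republic + 11h = 07:30 UTC (rolling into the next day, 11 February 2019).
1 February 2019 is a Friday, so the first Sunday is February 3 and the third is February 17.
1 September 2019 is a Sunday, so the first Sunday is September 1 and the second is September 8.
At the standard offset (UTC+01:00), 07:30 UTC + 1h = 08:30 Mesion Isles standard time.
The standard-time date in Mesion Isles, February 11, 2019, does not fall between 17 February and 8 September, so daylight saving is not in effect and Mesion Isles is at UTC+01:00.
07:30 UTC + 1h = 08:30 Mesion Isles.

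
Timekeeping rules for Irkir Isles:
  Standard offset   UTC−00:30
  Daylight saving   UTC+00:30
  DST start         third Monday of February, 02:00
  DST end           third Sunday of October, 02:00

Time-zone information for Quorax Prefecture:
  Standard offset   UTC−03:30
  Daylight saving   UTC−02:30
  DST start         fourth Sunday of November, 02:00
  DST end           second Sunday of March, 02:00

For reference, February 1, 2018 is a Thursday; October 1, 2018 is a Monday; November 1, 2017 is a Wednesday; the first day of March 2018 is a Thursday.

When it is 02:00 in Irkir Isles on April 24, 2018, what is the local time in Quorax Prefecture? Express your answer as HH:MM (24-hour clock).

22:00

1 February 2018 is a Thursday, so the first Monday is February 5 and the third is February 19.
1 October 2018 is a Monday, so the first Sunday is October 7 and the third is October 21.
April 24, 2018 falls between 19 February and 21 October, so daylight saving is in effect and Irkir Isles is at UTC+00:30.
02:00 Irkir Isles − 0h30m = 01:30 UTC.
1 November 2017 is a Wednesday, so the first Sunday is November 5 and the fourth is November 26.
1 March 2018 is a Thursday, so the first Sunday is March 4 and the second is March 11.
At the standard offset (UTC−03:30), 01:30 UTC − 3h30m = 22:00 Quorax Prefecture standard time (rolling into the previous day, 23 April 2018).
The standard-time date in Quorax Prefecture, April 23, 2018, is outside the daylight-saving period (26 November 2017 – 11 March 2018), so Quorax Prefecture is on standard time, UTC−03:30.
01:30 UTC − 3h30m = 22:00 Quorax Prefecture (rolling into the previous day, 23 April 2018).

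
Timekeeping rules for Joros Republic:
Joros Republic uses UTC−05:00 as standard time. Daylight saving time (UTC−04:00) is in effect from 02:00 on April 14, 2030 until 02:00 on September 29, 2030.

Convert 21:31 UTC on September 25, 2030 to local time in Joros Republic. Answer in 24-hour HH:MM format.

17:31

At the standard offset (UTC−05:00), 21:31 UTC − 5h = 16:31 Joros Republic standard time.
The standard-time date in Joros Republic, September 25, 2030, falls between 14 April and 29 September, so daylight saving is in effect and Joros Republic is at UTC−04:00.
21:31 UTC − 4h = 17:31 local.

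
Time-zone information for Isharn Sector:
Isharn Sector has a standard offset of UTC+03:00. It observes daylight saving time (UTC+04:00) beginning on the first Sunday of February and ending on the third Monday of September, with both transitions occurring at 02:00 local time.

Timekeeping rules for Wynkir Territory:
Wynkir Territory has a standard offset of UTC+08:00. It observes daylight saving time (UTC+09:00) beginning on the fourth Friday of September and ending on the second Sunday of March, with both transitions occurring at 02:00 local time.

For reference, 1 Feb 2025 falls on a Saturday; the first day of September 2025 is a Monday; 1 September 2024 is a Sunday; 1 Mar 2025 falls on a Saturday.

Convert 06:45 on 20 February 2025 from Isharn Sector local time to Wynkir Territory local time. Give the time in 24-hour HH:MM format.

11:45

1 February 2025 is a Saturday, so the first Sunday is February 2.
1 September 2025 is a Monday, so the first Monday is September 1 and the third is September 15.
20 February 2025 lies within the daylight-saving period (2 February – 15 September), so Isharn Sector is on daylight time, UTC+04:00.
06:45 Isharn Sector − 4h = 02:45 UTC.
1 September 2024 is a Sunday, so the first Friday is September 6 and the fourth is September 27.
1 March 2025 is a Saturday, so the first Sunday is March 2 and the second is March 9.
At the standard offset (UTC+08:00), 02:45 UTC + 8h = 10:45 Wynkir Territory standard time.
Daylight saving runs 27 September 2024 – 9 March 2025; the standard-time date in Wynkir Territory, 20 February 2025, is inside that window, so Wynkir Territory is at UTC+09:00.
02:45 UTC + 9h = 11:45 Wynkir Territory.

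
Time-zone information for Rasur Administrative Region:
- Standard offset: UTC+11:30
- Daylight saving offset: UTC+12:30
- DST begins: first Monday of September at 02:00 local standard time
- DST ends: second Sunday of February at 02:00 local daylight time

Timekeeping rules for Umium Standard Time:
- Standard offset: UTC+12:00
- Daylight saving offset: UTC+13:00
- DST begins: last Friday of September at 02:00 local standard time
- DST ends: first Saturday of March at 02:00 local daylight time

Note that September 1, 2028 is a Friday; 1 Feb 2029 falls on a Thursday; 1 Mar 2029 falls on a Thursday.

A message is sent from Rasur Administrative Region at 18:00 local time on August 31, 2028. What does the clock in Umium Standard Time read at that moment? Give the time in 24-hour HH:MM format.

18:30

1 September 2028 is a Friday, so the first Monday is September 4.
1 February 2029 is a Thursday, so the first Sunday is February 4 and the second is February 11.
August 31, 2028 does not fall between 4 September 2028 and 11 February 2029, so daylight saving is not in effect and Rasur Administrative Region is at UTC+11:30.
18:00 Rasur Administrative Region − 11h30m = 06:30 UTC.
1 September 2028 is a Friday, so Fridays fall on 1, 8, 15, 22, 29; the last is September 29.
1 March 2029 is a Thursday, so the first Saturday is March 3.
At the standard offset (UTC+12:00), 06:30 UTC + 12h = 18:30 Umium Standard Time standard time.
The standard-time date in Umium Standard Time, August 31, 2028, is outside the daylight-saving period (29 September 2028 – 3 March 2029), so Umium Standard Time is on standard time, UTC+12:00.
06:30 UTC + 12h = 18:30 Umium Standard Time.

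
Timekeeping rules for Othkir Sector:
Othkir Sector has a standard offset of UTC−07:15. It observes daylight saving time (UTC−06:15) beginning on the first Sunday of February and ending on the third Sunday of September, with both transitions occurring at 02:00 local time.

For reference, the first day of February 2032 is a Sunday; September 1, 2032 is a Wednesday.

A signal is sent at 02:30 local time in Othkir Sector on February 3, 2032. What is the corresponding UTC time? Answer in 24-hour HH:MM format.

1 February 2032 is a Sunday, so the first Sunday is February 1.
1 September 2032 is a Wednesday, so the first Sunday is September 5 and the third is September 19.
February 3, 2032 falls between 1 February and 19 September, so daylight saving is in effect and Othkir Sector is at UTC−06:15.
02:30 local + 6h15m = 08:45 UTC.

08:45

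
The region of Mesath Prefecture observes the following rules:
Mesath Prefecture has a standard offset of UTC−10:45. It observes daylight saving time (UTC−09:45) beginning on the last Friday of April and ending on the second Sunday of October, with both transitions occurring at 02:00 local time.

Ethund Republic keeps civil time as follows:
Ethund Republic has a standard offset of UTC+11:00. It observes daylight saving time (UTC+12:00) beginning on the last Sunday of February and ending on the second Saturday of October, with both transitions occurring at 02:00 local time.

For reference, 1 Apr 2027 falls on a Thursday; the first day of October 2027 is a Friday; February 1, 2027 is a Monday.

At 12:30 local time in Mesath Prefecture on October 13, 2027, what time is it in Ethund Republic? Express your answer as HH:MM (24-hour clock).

10:15

1 April 2027 is a Thursday, so Fridays fall on 2, 9, 16, 23, 30; the last is April 30.
1 October 2027 is a Friday, so the first Sunday is October 3 and the second is October 10.
Daylight saving runs 30 April – 10 October; October 13, 2027 is outside that window, so Mesath Prefecture is on standard time at UTC−10:45.
12:30 Mesath Prefecture + 10h45m = 23:15 UTC.
1 February 2027 is a Monday, so Sundays fall on 7, 14, 21, 28; the last is February 28.
1 October 2027 is a Friday, so the first Saturday is October 2 and the second is October 9.
At the standard offset (UTC+11:00), 23:15 UTC + 11h = 10:15 Ethund Republic standard time (rolling into the next day, 14 October 2027).
Daylight saving runs 28 February – 9 October; the standard-time date in Ethund Republic, October 14, 2027, is outside that window, so Ethund Republic is on standard time at UTC+11:00.
23:15 UTC + 11h = 10:15 Ethund Republic (rolling into the next day, 14 October 2027).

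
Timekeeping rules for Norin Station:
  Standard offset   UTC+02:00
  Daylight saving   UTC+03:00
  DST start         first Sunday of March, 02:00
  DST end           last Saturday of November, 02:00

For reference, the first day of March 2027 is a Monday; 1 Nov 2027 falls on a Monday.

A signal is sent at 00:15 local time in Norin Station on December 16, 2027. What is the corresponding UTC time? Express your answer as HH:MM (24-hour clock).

22:15

1 March 2027 is a Monday, so the first Sunday is March 7.
1 November 2027 is a Monday, so Saturdays fall on 6, 13, 20, 27; the last is November 27.
Daylight saving runs 7 March – 27 November; December 16, 2027 is outside that window, so Norin Station is on standard time at UTC+02:00.
00:15 local − 2h = 22:15 UTC (rolling into the previous day, 15 December 2027).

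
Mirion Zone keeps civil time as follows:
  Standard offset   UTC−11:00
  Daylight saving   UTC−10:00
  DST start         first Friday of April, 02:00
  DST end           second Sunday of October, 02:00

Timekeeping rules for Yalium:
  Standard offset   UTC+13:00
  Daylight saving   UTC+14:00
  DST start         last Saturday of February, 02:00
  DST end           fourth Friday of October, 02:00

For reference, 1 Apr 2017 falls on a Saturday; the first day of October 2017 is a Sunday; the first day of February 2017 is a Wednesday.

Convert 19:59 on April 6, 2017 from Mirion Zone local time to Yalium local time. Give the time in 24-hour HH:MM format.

1 April 2017 is a Saturday, so the first Friday is April 7.
1 October 2017 is a Sunday, so the first Sunday is October 1 and the second is October 8.
April 6, 2017 is outside the daylight-saving period (7 April – 8 October), so Mirion Zone is on standard time, UTC−11:00.
19:59 Mirion Zone + 11h = 06:59 UTC (rolling into the next day, 7 April 2017).
1 February 2017 is a Wednesday, so Saturdays fall on 4, 11, 18, 25; the last is February 25.
1 October 2017 is a Sunday, so the first Friday is October 6 and the fourth is October 27.
At the standard offset (UTC+13:00), 06:59 UTC + 13h = 19:59 Yalium standard time.
The standard-time date in Yalium, April 7, 2017, falls between 25 February and 27 October, so daylight saving is in effect and Yalium is at UTC+14:00.
06:59 UTC + 14h = 20:59 Yalium.

20:59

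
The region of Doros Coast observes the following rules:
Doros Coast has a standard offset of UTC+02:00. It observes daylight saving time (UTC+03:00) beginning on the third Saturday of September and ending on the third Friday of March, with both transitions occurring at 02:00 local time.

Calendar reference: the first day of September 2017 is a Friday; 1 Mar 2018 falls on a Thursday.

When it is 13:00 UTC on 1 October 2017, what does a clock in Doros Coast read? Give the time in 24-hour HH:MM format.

1 September 2017 is a Friday, so the first Saturday is September 2 and the third is September 16.
1 March 2018 is a Thursday, so the first Friday is March 2 and the third is March 16.
At the standard offset (UTC+02:00), 13:00 UTC + 2h = 15:00 Doros Coast standard time.
The standard-time date in Doros Coast, 1 October 2017, falls between 16 September 2017 and 16 March 2018, so daylight saving is in effect and Doros Coast is at UTC+03:00.
13:00 UTC + 3h = 16:00 local.

16:00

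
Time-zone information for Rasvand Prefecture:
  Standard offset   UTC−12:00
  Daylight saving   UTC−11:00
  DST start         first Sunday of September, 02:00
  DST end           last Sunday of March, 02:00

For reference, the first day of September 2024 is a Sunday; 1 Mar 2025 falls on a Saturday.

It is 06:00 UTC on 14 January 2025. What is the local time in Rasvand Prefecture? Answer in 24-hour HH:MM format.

19:00

1 September 2024 is a Sunday, so the first Sunday is September 1.
1 March 2025 is a Saturday, so Sundays fall on 2, 9, 16, 23, 30; the last is March 30.
At the standard offset (UTC−12:00), 06:00 UTC − 12h = 18:00 Rasvand Prefecture standard time (rolling into the previous day, 13 January 2025).
The standard-time date in Rasvand Prefecture, 13 January 2025, lies within the daylight-saving period (1 September 2024 – 30 March 2025), so Rasvand Prefecture is on daylight time, UTC−11:00.
06:00 UTC − 11h = 19:00 local (rolling into the previous day, 13 January 2025).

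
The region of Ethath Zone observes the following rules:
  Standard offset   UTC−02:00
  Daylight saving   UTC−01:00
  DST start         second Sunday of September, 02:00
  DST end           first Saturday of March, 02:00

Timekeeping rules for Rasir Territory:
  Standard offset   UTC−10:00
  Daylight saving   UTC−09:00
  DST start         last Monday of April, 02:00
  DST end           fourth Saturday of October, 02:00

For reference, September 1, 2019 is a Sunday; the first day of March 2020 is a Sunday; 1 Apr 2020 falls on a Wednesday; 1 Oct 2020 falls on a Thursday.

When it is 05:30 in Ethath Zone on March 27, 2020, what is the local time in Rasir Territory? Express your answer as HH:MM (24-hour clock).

1 September 2019 is a Sunday, so the first Sunday is September 1 and the second is September 8.
1 March 2020 is a Sunday, so the first Saturday is March 7.
March 27, 2020 does not fall between 8 September 2019 and 7 March 2020, so daylight saving is not in effect and Ethath Zone is at UTC−02:00.
05:30 Ethath Zone + 2h = 07:30 UTC.
1 April 2020 is a Wednesday, so Mondays fall on 6, 13, 20, 27; the last is April 27.
1 October 2020 is a Thursday, so the first Saturday is October 3 and the fourth is October 24.
At the standard offset (UTC−10:00), 07:30 UTC − 10h = 21:30 Rasir Territory standard time (rolling into the previous day, 26 March 2020).
The standard-time date in Rasir Territory, March 26, 2020, does not fall between 27 April and 24 October, so daylight saving is not in effect and Rasir Territory is at UTC−10:00.
07:30 UTC − 10h = 21:30 Rasir Territory (rolling into the previous day, 26 March 2020).

21:30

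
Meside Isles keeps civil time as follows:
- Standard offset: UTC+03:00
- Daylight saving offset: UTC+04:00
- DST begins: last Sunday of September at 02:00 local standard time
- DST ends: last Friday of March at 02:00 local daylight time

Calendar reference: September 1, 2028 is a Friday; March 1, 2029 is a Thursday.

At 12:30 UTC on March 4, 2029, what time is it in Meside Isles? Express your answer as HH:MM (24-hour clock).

1 September 2028 is a Friday, so Sundays fall on 3, 10, 17, 24; the last is September 24.
1 March 2029 is a Thursday, so Fridays fall on 2, 9, 16, 23, 30; the last is March 30.
At the standard offset (UTC+03:00), 12:30 UTC + 3h = 15:30 Meside Isles standard time.
The standard-time date in Meside Isles, March 4, 2029, falls between 24 September 2028 and 30 March 2029, so daylight saving is in effect and Meside Isles is at UTC+04:00.
12:30 UTC + 4h = 16:30 local.

16:30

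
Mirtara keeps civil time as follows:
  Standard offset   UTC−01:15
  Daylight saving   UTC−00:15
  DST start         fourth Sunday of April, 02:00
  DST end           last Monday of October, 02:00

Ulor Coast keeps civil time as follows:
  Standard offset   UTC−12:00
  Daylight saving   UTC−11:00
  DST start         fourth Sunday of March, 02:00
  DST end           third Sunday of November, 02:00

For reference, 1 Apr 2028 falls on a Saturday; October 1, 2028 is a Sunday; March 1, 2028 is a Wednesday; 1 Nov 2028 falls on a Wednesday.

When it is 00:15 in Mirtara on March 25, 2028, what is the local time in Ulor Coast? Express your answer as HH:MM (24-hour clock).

1 April 2028 is a Saturday, so the first Sunday is April 2 and the fourth is April 23.
1 October 2028 is a Sunday, so Mondays fall on 2, 9, 16, 23, 30; the last is October 30.
March 25, 2028 is outside the daylight-saving period (23 April – 30 October), so Mirtara is on standard time, UTC−01:15.
00:15 Mirtara + 1h15m = 01:30 UTC.
1 March 2028 is a Wednesday, so the first Sunday is March 5 and the fourth is March 26.
1 November 2028 is a Wednesday, so the first Sunday is November 5 and the third is November 19.
At the standard offset (UTC−12:00), 01:30 UTC − 12h = 13:30 Ulor Coast standard time (rolling into the previous day, 24 March 2028).
The standard-time date in Ulor Coast, March 24, 2028, does not fall between 26 March and 19 November, so daylight saving is not in effect and Ulor Coast is at UTC−12:00.
01:30 UTC − 12h = 13:30 Ulor Coast (rolling into the previous day, 24 March 2028).

13:30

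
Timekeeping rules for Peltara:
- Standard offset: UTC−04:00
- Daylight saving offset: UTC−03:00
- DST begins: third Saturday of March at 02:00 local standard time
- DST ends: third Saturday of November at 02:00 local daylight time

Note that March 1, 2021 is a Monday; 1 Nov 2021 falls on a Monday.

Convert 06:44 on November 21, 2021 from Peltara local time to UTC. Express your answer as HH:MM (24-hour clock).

10:44

1 March 2021 is a Monday, so the first Saturday is March 6 and the third is March 20.
1 November 2021 is a Monday, so the first Saturday is November 6 and the third is November 20.
November 21, 2021 does not fall between 20 March and 20 November, so daylight saving is not in effect and Peltara is at UTC−04:00.
06:44 local + 4h = 10:44 UTC.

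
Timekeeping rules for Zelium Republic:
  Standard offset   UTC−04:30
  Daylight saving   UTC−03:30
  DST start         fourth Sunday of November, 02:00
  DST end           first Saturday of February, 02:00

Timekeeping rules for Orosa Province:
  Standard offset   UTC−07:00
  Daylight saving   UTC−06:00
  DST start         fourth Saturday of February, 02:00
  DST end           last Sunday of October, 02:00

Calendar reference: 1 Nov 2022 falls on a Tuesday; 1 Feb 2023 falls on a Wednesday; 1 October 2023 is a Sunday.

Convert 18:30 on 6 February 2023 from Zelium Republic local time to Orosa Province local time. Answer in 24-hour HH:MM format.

1 November 2022 is a Tuesday, so the first Sunday is November 6 and the fourth is November 27.
1 February 2023 is a Wednesday, so the first Saturday is February 4.
Daylight saving runs 27 November 2022 – 4 February 2023; 6 February 2023 is outside that window, so Zelium Republic is on standard time at UTC−04:30.
18:30 Zelium Republic + 4h30m = 23:00 UTC.
1 February 2023 is a Wednesday, so the first Saturday is February 4 and the fourth is February 25.
1 October 2023 is a Sunday, so Sundays fall on 1, 8, 15, 22, 29; the last is October 29.
At the standard offset (UTC−07:00), 23:00 UTC − 7h = 16:00 Orosa Province standard time.
The standard-time date in Orosa Province, 6 February 2023, does not fall between 25 February and 29 October, so daylight saving is not in effect and Orosa Province is at UTC−07:00.
23:00 UTC − 7h = 16:00 Orosa Province.

16:00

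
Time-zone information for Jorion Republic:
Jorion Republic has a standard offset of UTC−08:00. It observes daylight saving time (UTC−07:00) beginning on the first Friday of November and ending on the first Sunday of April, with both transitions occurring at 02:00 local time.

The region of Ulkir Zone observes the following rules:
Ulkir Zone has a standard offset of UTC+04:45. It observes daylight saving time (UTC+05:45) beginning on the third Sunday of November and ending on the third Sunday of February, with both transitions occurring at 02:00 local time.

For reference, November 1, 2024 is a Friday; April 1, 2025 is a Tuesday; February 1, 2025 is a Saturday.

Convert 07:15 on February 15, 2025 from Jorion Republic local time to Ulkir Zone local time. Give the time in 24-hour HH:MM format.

1 November 2024 is a Friday, so the first Friday is November 1.
1 April 2025 is a Tuesday, so the first Sunday is April 6.
February 15, 2025 falls between 1 November 2024 and 6 April 2025, so daylight saving is in effect and Jorion Republic is at UTC−07:00.
07:15 Jorion Republic + 7h = 14:15 UTC.
1 November 2024 is a Friday, so the first Sunday is November 3 and the third is November 17.
1 February 2025 is a Saturday, so the first Sunday is February 2 and the third is February 16.
At the standard offset (UTC+04:45), 14:15 UTC + 4h45m = 19:00 Ulkir Zone standard time.
The standard-time date in Ulkir Zone, February 15, 2025, lies within the daylight-saving period (17 November 2024 – 16 February 2025), so Ulkir Zone is on daylight time, UTC+05:45.
14:15 UTC + 5h45m = 20:00 Ulkir Zone.

20:00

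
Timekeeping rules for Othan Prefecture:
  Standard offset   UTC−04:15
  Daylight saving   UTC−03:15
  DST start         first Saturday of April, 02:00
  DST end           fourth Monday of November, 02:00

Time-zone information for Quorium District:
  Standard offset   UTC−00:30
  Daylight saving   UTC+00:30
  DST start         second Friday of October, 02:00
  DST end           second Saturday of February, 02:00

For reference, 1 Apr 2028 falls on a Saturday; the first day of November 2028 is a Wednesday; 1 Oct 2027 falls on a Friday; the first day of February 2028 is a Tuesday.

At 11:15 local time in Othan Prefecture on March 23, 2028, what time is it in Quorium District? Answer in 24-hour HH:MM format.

15:00

1 April 2028 is a Saturday, so the first Saturday is April 1.
1 November 2028 is a Wednesday, so the first Monday is November 6 and the fourth is November 27.
March 23, 2028 does not fall between 1 April and 27 November, so daylight saving is not in effect and Othan Prefecture is at UTC−04:15.
11:15 Othan Prefecture + 4h15m = 15:30 UTC.
1 October 2027 is a Friday, so the first Friday is October 1 and the second is October 8.
1 February 2028 is a Tuesday, so the first Saturday is February 5 and the second is February 12.
At the standard offset (UTC−00:30), 15:30 UTC − 0h30m = 15:00 Quorium District standard time.
The standard-time date in Quorium District, March 23, 2028, is outside the daylight-saving period (8 October 2027 – 12 February 2028), so Quorium District is on standard time, UTC−00:30.
15:30 UTC − 0h30m = 15:00 Quorium District.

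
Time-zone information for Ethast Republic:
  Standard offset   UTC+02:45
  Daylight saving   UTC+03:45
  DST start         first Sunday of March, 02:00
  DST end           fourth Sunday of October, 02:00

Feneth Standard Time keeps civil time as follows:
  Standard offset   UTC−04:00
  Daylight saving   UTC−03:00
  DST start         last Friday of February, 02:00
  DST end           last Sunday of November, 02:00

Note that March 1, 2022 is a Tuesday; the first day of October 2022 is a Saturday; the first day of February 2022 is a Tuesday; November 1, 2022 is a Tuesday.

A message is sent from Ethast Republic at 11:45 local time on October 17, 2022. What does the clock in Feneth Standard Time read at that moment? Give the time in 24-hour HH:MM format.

1 March 2022 is a Tuesday, so the first Sunday is March 6.
1 October 2022 is a Saturday, so the first Sunday is October 2 and the fourth is October 23.
Daylight saving runs 6 March – 23 October; October 17, 2022 is inside that window, so Ethast Republic is at UTC+03:45.
11:45 Ethast Republic − 3h45m = 08:00 UTC.
1 February 2022 is a Tuesday, so Fridays fall on 4, 11, 18, 25; the last is February 25.
1 November 2022 is a Tuesday, so Sundays fall on 6, 13, 20, 27; the last is November 27.
At the standard offset (UTC−04:00), 08:00 UTC − 4h = 04:00 Feneth Standard Time standard time.
The standard-time date in Feneth Standard Time, October 17, 2022, falls between 25 February and 27 November, so daylight saving is in effect and Feneth Standard Time is at UTC−03:00.
08:00 UTC − 3h = 05:00 Feneth Standard Time.

05:00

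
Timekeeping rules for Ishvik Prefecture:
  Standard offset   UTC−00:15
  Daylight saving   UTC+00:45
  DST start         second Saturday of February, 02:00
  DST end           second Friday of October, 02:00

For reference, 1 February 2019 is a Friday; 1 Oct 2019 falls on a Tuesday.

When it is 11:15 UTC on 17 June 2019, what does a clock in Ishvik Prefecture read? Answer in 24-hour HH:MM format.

12:00

1 February 2019 is a Friday, so the first Saturday is February 2 and the second is February 9.
1 October 2019 is a Tuesday, so the first Friday is October 4 and the second is October 11.
At the standard offset (UTC−00:15), 11:15 UTC − 0h15m = 11:00 Ishvik Prefecture standard time.
The standard-time date in Ishvik Prefecture, 17 June 2019, falls between 9 February and 11 October, so daylight saving is in effect and Ishvik Prefecture is at UTC+00:45.
11:15 UTC + 0h45m = 12:00 local.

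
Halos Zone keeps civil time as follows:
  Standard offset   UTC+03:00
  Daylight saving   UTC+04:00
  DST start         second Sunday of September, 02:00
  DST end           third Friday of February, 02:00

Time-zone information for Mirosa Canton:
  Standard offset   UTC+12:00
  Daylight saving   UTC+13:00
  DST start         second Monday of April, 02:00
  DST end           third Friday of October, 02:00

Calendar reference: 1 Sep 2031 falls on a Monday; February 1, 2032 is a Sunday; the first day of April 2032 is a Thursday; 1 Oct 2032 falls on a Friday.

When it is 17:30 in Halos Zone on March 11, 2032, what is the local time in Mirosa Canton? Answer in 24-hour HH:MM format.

1 September 2031 is a Monday, so the first Sunday is September 7 and the second is September 14.
1 February 2032 is a Sunday, so the first Friday is February 6 and the third is February 20.
March 11, 2032 does not fall between 14 September 2031 and 20 February 2032, so daylight saving is not in effect and Halos Zone is at UTC+03:00.
17:30 Halos Zone − 3h = 14:30 UTC.
1 April 2032 is a Thursday, so the first Monday is April 5 and the second is April 12.
1 October 2032 is a Friday, so the first Friday is October 1 and the third is October 15.
At the standard offset (UTC+12:00), 14:30 UTC + 12h = 02:30 Mirosa Canton standard time (rolling into the next day, 12 March 2032).
The standard-time date in Mirosa Canton, March 12, 2032, is outside the daylight-saving period (12 April – 15 October), so Mirosa Canton is on standard time, UTC+12:00.
14:30 UTC + 12h = 02:30 Mirosa Canton (rolling into the next day, 12 March 2032).

02:30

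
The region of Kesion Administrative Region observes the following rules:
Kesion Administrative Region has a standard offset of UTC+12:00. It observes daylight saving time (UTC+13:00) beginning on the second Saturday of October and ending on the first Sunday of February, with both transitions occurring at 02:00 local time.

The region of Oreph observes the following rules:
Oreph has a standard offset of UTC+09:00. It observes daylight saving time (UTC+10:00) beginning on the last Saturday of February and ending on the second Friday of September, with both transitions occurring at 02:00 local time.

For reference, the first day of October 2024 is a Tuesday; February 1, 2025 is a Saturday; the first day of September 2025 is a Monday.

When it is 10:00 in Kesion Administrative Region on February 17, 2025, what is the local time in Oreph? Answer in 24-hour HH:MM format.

1 October 2024 is a Tuesday, so the first Saturday is October 5 and the second is October 12.
1 February 2025 is a Saturday, so the first Sunday is February 2.
February 17, 2025 is outside the daylight-saving period (12 October 2024 – 2 February 2025), so Kesion Administrative Region is on standard time, UTC+12:00.
10:00 Kesion Administrative Region − 12h = 22:00 UTC (rolling into the previous day, 16 February 2025).
1 February 2025 is a Saturday, so Saturdays fall on 1, 8, 15, 22; the last is February 22.
1 September 2025 is a Monday, so the first Friday is September 5 and the second is September 12.
At the standard offset (UTC+09:00), 22:00 UTC + 9h = 07:00 Oreph standard time (rolling into the next day, 17 February 2025).
Daylight saving runs 22 February – 12 September; the standard-time date in Oreph, February 17, 2025, is outside that window, so Oreph is on standard time at UTC+09:00.
22:00 UTC + 9h = 07:00 Oreph (rolling into the next day, 17 February 2025).

07:00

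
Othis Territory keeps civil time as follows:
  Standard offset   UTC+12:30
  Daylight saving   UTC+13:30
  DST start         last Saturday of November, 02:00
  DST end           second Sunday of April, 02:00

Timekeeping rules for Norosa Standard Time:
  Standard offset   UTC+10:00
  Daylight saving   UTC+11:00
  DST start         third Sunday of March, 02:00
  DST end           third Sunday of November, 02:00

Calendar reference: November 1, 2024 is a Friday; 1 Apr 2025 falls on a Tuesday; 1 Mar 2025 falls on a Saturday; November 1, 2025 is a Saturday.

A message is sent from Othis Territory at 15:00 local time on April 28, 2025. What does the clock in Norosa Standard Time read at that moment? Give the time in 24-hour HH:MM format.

1 November 2024 is a Friday, so Saturdays fall on 2, 9, 16, 23, 30; the last is November 30.
1 April 2025 is a Tuesday, so the first Sunday is April 6 and the second is April 13.
April 28, 2025 is outside the daylight-saving period (30 November 2024 – 13 April 2025), so Othis Territory is on standard time, UTC+12:30.
15:00 Othis Territory − 12h30m = 02:30 UTC.
1 March 2025 is a Saturday, so the first Sunday is March 2 and the third is March 16.
1 November 2025 is a Saturday, so the first Sunday is November 2 and the third is November 16.
At the standard offset (UTC+10:00), 02:30 UTC + 10h = 12:30 Norosa Standard Time standard time.
Daylight saving runs 16 March – 16 November; the standard-time date in Norosa Standard Time, April 28, 2025, is inside that window, so Norosa Standard Time is at UTC+11:00.
02:30 UTC + 11h = 13:30 Norosa Standard Time.

13:30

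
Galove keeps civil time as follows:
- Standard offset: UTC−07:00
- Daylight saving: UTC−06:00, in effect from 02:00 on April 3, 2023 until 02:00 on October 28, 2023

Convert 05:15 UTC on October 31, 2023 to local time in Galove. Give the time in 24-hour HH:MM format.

22:15

At the standard offset (UTC−07:00), 05:15 UTC − 7h = 22:15 Galove standard time (rolling into the previous day, 30 October 2023).
Daylight saving runs 3 April – 28 October; the standard-time date in Galove, October 30, 2023, is outside that window, so Galove is on standard time at UTC−07:00.
05:15 UTC − 7h = 22:15 local (rolling into the previous day, 30 October 2023).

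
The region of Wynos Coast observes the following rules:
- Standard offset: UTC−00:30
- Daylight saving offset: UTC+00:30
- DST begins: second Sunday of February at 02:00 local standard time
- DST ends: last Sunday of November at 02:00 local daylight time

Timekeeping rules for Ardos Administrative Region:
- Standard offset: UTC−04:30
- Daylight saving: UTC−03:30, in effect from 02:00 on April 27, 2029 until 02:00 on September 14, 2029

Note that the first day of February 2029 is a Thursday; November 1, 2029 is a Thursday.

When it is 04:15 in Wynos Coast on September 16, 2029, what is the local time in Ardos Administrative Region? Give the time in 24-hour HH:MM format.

1 February 2029 is a Thursday, so the first Sunday is February 4 and the second is February 11.
1 November 2029 is a Thursday, so Sundays fall on 4, 11, 18, 25; the last is November 25.
Daylight saving runs 11 February – 25 November; September 16, 2029 is inside that window, so Wynos Coast is at UTC+00:30.
04:15 Wynos Coast − 0h30m = 03:45 UTC.
At the standard offset (UTC−04:30), 03:45 UTC − 4h30m = 23:15 Ardos Administrative Region standard time (rolling into the previous day, 15 September 2029).
The standard-time date in Ardos Administrative Region, September 15, 2029, does not fall between 27 April and 14 September, so daylight saving is not in effect and Ardos Administrative Region is at UTC−04:30.
03:45 UTC − 4h30m = 23:15 Ardos Administrative Region (rolling into the previous day, 15 September 2029).

23:15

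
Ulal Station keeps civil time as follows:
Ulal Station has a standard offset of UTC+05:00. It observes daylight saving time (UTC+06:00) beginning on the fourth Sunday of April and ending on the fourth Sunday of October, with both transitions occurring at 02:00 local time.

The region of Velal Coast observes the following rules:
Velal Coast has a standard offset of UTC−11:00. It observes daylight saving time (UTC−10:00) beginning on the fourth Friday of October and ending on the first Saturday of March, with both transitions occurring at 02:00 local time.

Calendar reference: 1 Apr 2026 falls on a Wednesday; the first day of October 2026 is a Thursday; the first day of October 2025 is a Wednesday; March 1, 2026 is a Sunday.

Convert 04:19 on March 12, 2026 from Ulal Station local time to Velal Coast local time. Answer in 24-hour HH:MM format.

1 April 2026 is a Wednesday, so the first Sunday is April 5 and the fourth is April 26.
1 October 2026 is a Thursday, so the first Sunday is October 4 and the fourth is October 25.
Daylight saving runs 26 April – 25 October; March 12, 2026 is outside that window, so Ulal Station is on standard time at UTC+05:00.
04:19 Ulal Station − 5h = 23:19 UTC (rolling into the previous day, 11 March 2026).
1 October 2025 is a Wednesday, so the first Friday is October 3 and the fourth is October 24.
1 March 2026 is a Sunday, so the first Saturday is March 7.
At the standard offset (UTC−11:00), 23:19 UTC − 11h = 12:19 Velal Coast standard time.
Daylight saving runs 24 October 2025 – 7 March 2026; the standard-time date in Velal Coast, March 11, 2026, is outside that window, so Velal Coast is on standard time at UTC−11:00.
23:19 UTC − 11h = 12:19 Velal Coast.

12:19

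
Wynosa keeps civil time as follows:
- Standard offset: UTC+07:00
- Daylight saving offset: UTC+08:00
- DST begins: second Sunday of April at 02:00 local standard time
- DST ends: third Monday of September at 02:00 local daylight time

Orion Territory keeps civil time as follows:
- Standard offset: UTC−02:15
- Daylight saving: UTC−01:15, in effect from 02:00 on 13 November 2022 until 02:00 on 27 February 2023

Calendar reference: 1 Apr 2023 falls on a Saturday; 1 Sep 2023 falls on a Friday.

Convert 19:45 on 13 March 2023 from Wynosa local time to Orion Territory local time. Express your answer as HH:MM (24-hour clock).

1 April 2023 is a Saturday, so the first Sunday is April 2 and the second is April 9.
1 September 2023 is a Friday, so the first Monday is September 4 and the third is September 18.
13 March 2023 does not fall between 9 April and 18 September, so daylight saving is not in effect and Wynosa is at UTC+07:00.
19:45 Wynosa − 7h = 12:45 UTC.
At the standard offset (UTC−02:15), 12:45 UTC − 2h15m = 10:30 Orion Territory standard time.
Daylight saving runs 13 November 2022 – 27 February 2023; the standard-time date in Orion Territory, 13 March 2023, is outside that window, so Orion Territory is on standard time at UTC−02:15.
12:45 UTC − 2h15m = 10:30 Orion Territory.

10:30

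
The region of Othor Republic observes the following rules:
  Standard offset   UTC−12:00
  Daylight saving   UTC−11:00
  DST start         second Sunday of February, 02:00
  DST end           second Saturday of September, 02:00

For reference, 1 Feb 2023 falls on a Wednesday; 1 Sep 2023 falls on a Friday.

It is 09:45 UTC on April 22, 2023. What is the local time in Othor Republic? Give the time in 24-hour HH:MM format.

1 February 2023 is a Wednesday, so the first Sunday is February 5 and the second is February 12.
1 September 2023 is a Friday, so the first Saturday is September 2 and the second is September 9.
At the standard offset (UTC−12:00), 09:45 UTC − 12h = 21:45 Othor Republic standard time (rolling into the previous day, 21 April 2023).
The standard-time date in Othor Republic, April 21, 2023, falls between 12 February and 9 September, so daylight saving is in effect and Othor Republic is at UTC−11:00.
09:45 UTC − 11h = 22:45 local (rolling into the previous day, 21 April 2023).

22:45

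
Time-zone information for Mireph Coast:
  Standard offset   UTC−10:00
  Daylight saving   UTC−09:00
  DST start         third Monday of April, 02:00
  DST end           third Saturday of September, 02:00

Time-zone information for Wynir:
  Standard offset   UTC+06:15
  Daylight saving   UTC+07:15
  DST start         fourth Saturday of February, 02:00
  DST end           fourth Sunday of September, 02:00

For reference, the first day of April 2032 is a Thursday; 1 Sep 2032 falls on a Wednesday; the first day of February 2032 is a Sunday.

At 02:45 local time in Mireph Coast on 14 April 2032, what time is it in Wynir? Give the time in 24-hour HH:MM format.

20:00

1 April 2032 is a Thursday, so the first Monday is April 5 and the third is April 19.
1 September 2032 is a Wednesday, so the first Saturday is September 4 and the third is September 18.
14 April 2032 does not fall between 19 April and 18 September, so daylight saving is not in effect and Mireph Coast is at UTC−10:00.
02:45 Mireph Coast + 10h = 12:45 UTC.
1 February 2032 is a Sunday, so the first Saturday is February 7 and the fourth is February 28.
1 September 2032 is a Wednesday, so the first Sunday is September 5 and the fourth is September 26.
At the standard offset (UTC+06:15), 12:45 UTC + 6h15m = 19:00 Wynir standard time.
Daylight saving runs 28 February – 26 September; the standard-time date in Wynir, 14 April 2032, is inside that window, so Wynir is at UTC+07:15.
12:45 UTC + 7h15m = 20:00 Wynir.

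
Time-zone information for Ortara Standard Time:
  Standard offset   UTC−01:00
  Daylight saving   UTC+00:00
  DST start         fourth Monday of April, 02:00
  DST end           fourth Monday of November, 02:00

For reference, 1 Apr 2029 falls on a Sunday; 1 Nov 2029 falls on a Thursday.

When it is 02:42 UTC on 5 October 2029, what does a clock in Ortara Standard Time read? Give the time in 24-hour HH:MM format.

1 April 2029 is a Sunday, so the first Monday is April 2 and the fourth is April 23.
1 November 2029 is a Thursday, so the first Monday is November 5 and the fourth is November 26.
At the standard offset (UTC−01:00), 02:42 UTC − 1h = 01:42 Ortara Standard Time standard time.
Daylight saving runs 23 April – 26 November; the standard-time date in Ortara Standard Time, 5 October 2029, is inside that window, so Ortara Standard Time is at UTC+00:00.
02:42 UTC + 0h = 02:42 local.

02:42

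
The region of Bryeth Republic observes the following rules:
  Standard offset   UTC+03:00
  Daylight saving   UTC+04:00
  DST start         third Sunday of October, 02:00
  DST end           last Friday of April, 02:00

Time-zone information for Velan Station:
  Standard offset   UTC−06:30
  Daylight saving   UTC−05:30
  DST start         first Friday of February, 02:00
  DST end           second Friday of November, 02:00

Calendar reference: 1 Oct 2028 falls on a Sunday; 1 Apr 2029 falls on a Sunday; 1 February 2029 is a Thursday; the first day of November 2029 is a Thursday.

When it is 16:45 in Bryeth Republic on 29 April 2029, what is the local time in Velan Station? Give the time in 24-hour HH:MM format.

08:15

1 October 2028 is a Sunday, so the first Sunday is October 1 and the third is October 15.
1 April 2029 is a Sunday, so Fridays fall on 6, 13, 20, 27; the last is April 27.
29 April 2029 is outside the daylight-saving period (15 October 2028 – 27 April 2029), so Bryeth Republic is on standard time, UTC+03:00.
16:45 Bryeth Republic − 3h = 13:45 UTC.
1 February 2029 is a Thursday, so the first Friday is February 2.
1 November 2029 is a Thursday, so the first Friday is November 2 and the second is November 9.
At the standard offset (UTC−06:30), 13:45 UTC − 6h30m = 07:15 Velan Station standard time.
The standard-time date in Velan Station, 29 April 2029, lies within the daylight-saving period (2 February – 9 November), so Velan Station is on daylight time, UTC−05:30.
13:45 UTC − 5h30m = 08:15 Velan Station.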